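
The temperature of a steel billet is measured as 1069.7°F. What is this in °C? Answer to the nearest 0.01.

576.50°C

In Celsius: (1069.7 - 32) × 5/9 = 576.5000°C.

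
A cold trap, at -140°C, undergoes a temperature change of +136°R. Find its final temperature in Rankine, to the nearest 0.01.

The 136°R change is an interval, so only the factor 5/9 applies: +136 × 5/9 = +75.5556°C.
Final Celsius temperature: -140.0000 + 75.5556 = -64.4444°C.
In Rankine: -64.4444 × 1.8 + 491.67 = 375.67°R.

375.67°R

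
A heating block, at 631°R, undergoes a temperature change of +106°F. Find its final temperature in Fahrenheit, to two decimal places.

Initial temperature in Celsius: (631 - 491.67) × 5/9 = 77.4056°C.
The 106°F change is an interval, so only the factor 5/9 applies: +106 × 5/9 = +58.8889°C.
Final Celsius temperature: 77.4056 + 58.8889 = 136.2944°C.
In Fahrenheit: 136.2944 × 1.8 + 32 = 277.33°F.

277.33°F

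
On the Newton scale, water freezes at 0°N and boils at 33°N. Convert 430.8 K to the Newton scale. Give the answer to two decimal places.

52.02°N

First in Celsius: 430.8 - 273.15 = 157.6500°C.
Linearly onto the Newton scale: 0 + (157.6500 / 100) × (33 - 0) = 52.02°N.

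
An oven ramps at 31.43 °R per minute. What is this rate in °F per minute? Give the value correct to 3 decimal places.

The quantity depends on a temperature interval, so only the ratio of degree sizes applies; the offset between the scales is irrelevant.
A change of 1°R is a change of 1°F, so 31.43 × 1 = 31.430.

31.430 °F/minute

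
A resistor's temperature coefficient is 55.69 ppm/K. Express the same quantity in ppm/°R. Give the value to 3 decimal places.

30.939 ppm/°R

The quantity depends on a temperature interval, so only the ratio of degree sizes applies; the offset between the scales is irrelevant.
A change of 1°R is a change of 5/9 K, so per °R the value is 55.69 × 5/9 = 30.939.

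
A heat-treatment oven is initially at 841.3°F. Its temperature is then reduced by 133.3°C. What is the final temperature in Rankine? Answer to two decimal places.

Initial temperature in Celsius: (841.3 - 32) × 5/9 = 449.6111°C.
Final Celsius temperature: 449.6111 - 133.3000 = 316.3111°C.
In Rankine: 316.3111 × 1.8 + 491.67 = 1061.03°R.

1061.03°R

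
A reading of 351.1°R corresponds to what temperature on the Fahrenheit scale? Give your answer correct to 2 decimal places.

In Celsius: (351.1 - 491.67) × 5/9 = -78.0944°C.
In Fahrenheit: -78.0944 × 1.8 + 32 = -108.57°F.

-108.57°F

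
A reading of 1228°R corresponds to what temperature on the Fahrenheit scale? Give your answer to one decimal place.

In Celsius: (1228 - 491.67) × 5/9 = 409.0722°C.
In Fahrenheit: 409.0722 × 1.8 + 32 = 768.3°F.

768.3°F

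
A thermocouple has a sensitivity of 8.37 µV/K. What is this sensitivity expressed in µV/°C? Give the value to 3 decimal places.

Since only a temperature interval is involved, the additive offset between the scales drops out.
A change of 1°C is a change of 1 K, so per °C the value is 8.37 × 1 = 8.370.

8.370 µV/°C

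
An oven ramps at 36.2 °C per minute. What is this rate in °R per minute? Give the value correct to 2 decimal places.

Since only a temperature interval is involved, the additive offset between the scales drops out.
A change of 1°C is a change of 1.8°R, so 36.2 × 1.8 = 65.16.

65.16 °R/minute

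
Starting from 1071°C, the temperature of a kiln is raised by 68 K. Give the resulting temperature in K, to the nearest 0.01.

The 68 K change is an interval; Kelvin and Celsius degrees are the same size, so ΔC = +68°C.
Final Celsius temperature: 1071.0000 + 68.0000 = 1139.0000°C.
In kelvin: 1139.0000 + 273.15 = 1412.15 K.

1412.15 K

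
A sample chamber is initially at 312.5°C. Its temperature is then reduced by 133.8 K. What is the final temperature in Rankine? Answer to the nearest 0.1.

The 133.8 K change is an interval; Kelvin and Celsius degrees are the same size, so ΔC = -133.8°C.
Final Celsius temperature: 312.5000 - 133.8000 = 178.7000°C.
In Rankine: 178.7000 × 1.8 + 491.67 = 813.3°R.

813.3°R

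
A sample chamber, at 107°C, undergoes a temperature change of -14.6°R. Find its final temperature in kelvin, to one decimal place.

The 14.6°R change is an interval, so only the factor 5/9 applies: -14.6 × 5/9 = -8.1111°C.
Final Celsius temperature: 107.0000 - 8.1111 = 98.8889°C.
In kelvin: 98.8889 + 273.15 = 372.0 K.

372.0 K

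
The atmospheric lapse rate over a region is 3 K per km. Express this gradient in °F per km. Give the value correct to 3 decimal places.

5.400 °F/km

The quantity depends on a temperature interval, so only the ratio of degree sizes applies; the offset between the scales is irrelevant.
A change of 1 K is a change of 1.8°F, so 3 × 1.8 = 5.400.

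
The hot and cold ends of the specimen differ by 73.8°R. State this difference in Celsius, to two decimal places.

Only the scale ratio 5/9 matters for a change in temperature.
73.8 × 5/9 = 41.00.

41.00°C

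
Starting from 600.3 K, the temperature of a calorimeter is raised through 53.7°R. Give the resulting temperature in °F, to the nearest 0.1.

674.6°F

Initial temperature in Celsius: 600.3 - 273.15 = 327.1500°C.
The 53.7°R change is an interval, so only the factor 5/9 applies: +53.7 × 5/9 = +29.8333°C.
Final Celsius temperature: 327.1500 + 29.8333 = 356.9833°C.
In Fahrenheit: 356.9833 × 1.8 + 32 = 674.6°F.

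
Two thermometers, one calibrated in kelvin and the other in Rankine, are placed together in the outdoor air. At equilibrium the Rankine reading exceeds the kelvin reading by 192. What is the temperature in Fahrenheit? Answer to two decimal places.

-27.67°F

Let x be the kelvin reading; then the Rankine reading is 1.8·x.
(1.8·x) - x = 192  ⇒  (0.8)·x = 192  ⇒  x = 240.0000 K.
In Celsius: 240 - 273.15 = -33.1500°C.
In Fahrenheit: -33.1500 × 1.8 + 32 = -27.67°F.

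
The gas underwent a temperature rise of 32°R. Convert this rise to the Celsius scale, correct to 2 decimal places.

An interval of 1°R corresponds to 5/9°C.
32 × 5/9 = 17.78.

17.78°C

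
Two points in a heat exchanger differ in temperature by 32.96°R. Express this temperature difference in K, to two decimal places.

18.31 K

For a temperature interval the offset drops out; only the factor 5/9 applies.
32.96 × 5/9 = 18.31.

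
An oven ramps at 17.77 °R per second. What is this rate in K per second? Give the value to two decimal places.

9.87 K/second

The quantity depends on a temperature interval, so only the ratio of degree sizes applies; the offset between the scales is irrelevant.
A change of 1°R is a change of 5/9 K, so 17.77 × 5/9 = 9.87.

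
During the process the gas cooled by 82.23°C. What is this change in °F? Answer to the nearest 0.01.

An interval of 1°C corresponds to 1.8°F.
82.23 × 1.8 = 148.01.

148.01°F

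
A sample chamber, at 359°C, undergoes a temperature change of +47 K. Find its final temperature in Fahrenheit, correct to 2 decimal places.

The 47 K change is an interval; Kelvin and Celsius degrees are the same size, so ΔC = +47°C.
Final Celsius temperature: 359.0000 + 47.0000 = 406.0000°C.
In Fahrenheit: 406.0000 × 1.8 + 32 = 762.80°F.

762.80°F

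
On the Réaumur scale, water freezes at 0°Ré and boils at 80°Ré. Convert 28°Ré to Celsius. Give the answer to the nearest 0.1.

Linear interpolation between the fixed points: C = (28 - 0) × 100 / (80 - 0) = 35.0000°C.

35.0°C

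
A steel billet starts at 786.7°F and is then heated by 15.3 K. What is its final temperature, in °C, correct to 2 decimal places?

434.58°C

Initial temperature in Celsius: (786.7 - 32) × 5/9 = 419.2778°C.
The 15.3 K change is an interval; Kelvin and Celsius degrees are the same size, so ΔC = +15.3°C.
Final Celsius temperature: 419.2778 + 15.3000 = 434.5778°C.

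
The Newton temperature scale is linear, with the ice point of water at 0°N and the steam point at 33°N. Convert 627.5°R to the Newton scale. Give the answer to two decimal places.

24.90°N

First in Celsius: (627.5 - 491.67) × 5/9 = 75.4611°C.
Linearly onto the Newton scale: 0 + (75.4611 / 100) × (33 - 0) = 24.90°N.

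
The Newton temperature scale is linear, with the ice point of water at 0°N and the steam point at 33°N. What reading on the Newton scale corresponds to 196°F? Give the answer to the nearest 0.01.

First in Celsius: (196 - 32) × 5/9 = 91.1111°C.
Linearly onto the Newton scale: 0 + (91.1111 / 100) × (33 - 0) = 30.07°N.

30.07°N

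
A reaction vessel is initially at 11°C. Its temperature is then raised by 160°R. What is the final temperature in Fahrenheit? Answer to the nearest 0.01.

The 160°R change is an interval, so only the factor 5/9 applies: +160 × 5/9 = +88.8889°C.
Final Celsius temperature: 11.0000 + 88.8889 = 99.8889°C.
In Fahrenheit: 99.8889 × 1.8 + 32 = 211.80°F.

211.80°F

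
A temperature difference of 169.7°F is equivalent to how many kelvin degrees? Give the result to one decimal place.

94.3 K

An interval of 1°F corresponds to 5/9 K.
169.7 × 5/9 = 94.3.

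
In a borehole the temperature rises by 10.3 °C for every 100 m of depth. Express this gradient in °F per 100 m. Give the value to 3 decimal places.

18.540 °F/100 m

The quantity depends on a temperature interval, so only the ratio of degree sizes applies; the offset between the scales is irrelevant.
A change of 1°C is a change of 1.8°F, so 10.3 × 1.8 = 18.540.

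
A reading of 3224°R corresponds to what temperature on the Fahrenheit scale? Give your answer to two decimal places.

In Celsius: (3224 - 491.67) × 5/9 = 1517.9611°C.
In Fahrenheit: 1517.9611 × 1.8 + 32 = 2764.33°F.

2764.33°F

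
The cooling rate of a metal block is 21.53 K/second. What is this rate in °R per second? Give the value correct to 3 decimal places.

38.754 °R/second

The quantity depends on a temperature interval, so only the ratio of degree sizes applies; the offset between the scales is irrelevant.
A change of 1 K is a change of 1.8°R, so 21.53 × 1.8 = 38.754.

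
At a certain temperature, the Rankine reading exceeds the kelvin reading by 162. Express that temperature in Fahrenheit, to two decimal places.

Let x be the kelvin reading; then the Rankine reading is 1.8·x.
(1.8·x) - x = 162  ⇒  (0.8)·x = 162  ⇒  x = 202.5000 K.
In Celsius: 202.5 - 273.15 = -70.6500°C.
In Fahrenheit: -70.6500 × 1.8 + 32 = -95.17°F.

-95.17°F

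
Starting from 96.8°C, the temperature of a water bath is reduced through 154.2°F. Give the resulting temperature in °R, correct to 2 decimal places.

The 154.2°F change is an interval, so only the factor 5/9 applies: -154.2 × 5/9 = -85.6667°C.
Final Celsius temperature: 96.8000 - 85.6667 = 11.1333°C.
In Rankine: 11.1333 × 1.8 + 491.67 = 511.71°R.

511.71°R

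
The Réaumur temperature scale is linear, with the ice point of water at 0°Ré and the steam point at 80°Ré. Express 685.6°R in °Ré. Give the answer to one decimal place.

86.2°Ré

First in Celsius: (685.6 - 491.67) × 5/9 = 107.7389°C.
Linearly onto the Réaumur scale: 0 + (107.7389 / 100) × (80 - 0) = 86.2°Ré.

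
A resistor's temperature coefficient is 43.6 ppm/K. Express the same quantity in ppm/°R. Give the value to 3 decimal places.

24.222 ppm/°R

Since only a temperature interval is involved, the additive offset between the scales drops out.
A change of 1°R is a change of 5/9 K, so per °R the value is 43.6 × 5/9 = 24.222.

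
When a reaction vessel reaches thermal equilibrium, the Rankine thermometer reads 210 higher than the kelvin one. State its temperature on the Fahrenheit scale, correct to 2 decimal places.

12.83°F

Let x be the kelvin reading; then the Rankine reading is 1.8·x.
(1.8·x) - x = 210  ⇒  (0.8)·x = 210  ⇒  x = 262.5000 K.
In Celsius: 262.5 - 273.15 = -10.6500°C.
In Fahrenheit: -10.6500 × 1.8 + 32 = 12.83°F.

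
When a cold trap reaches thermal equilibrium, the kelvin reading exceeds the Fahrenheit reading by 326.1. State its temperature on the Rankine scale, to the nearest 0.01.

Let x be the kelvin reading; then the Fahrenheit reading is 1.8·x - 459.67.
(1.8·x - 459.67) - x = -326.1  ⇒  (0.8)·x = 133.57  ⇒  x = 166.9625 K.
In Celsius: 166.9625 - 273.15 = -106.1875°C.
In Rankine: -106.1875 × 1.8 + 491.67 = 300.53°R.

300.53°R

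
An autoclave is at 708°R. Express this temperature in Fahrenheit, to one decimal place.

In Celsius: (708 - 491.67) × 5/9 = 120.1833°C.
In Fahrenheit: 120.1833 × 1.8 + 32 = 248.3°F.

248.3°F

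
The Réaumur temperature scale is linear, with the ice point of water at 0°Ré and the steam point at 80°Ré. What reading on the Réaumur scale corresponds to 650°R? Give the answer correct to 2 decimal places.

First in Celsius: (650 - 491.67) × 5/9 = 87.9611°C.
Linearly onto the Réaumur scale: 0 + (87.9611 / 100) × (80 - 0) = 70.37°Ré.

70.37°Ré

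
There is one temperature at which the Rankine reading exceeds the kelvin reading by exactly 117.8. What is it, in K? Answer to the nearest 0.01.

Let K be the kelvin reading. The Rankine reading is R = 1.8·K.
Require R - K = 117.8: (0.8)·K = 117.8.
K = (117.8) / (0.8) = 147.25.

147.25 K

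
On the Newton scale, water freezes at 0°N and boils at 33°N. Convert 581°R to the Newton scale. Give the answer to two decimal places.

First in Celsius: (581 - 491.67) × 5/9 = 49.6278°C.
Linearly onto the Newton scale: 0 + (49.6278 / 100) × (33 - 0) = 16.38°N.

16.38°N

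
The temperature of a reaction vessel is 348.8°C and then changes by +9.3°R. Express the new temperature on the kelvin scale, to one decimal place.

The 9.3°R change is an interval, so only the factor 5/9 applies: +9.3 × 5/9 = +5.1667°C.
Final Celsius temperature: 348.8000 + 5.1667 = 353.9667°C.
In kelvin: 353.9667 + 273.15 = 627.1 K.

627.1 K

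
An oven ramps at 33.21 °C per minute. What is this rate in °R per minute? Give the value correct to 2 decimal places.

59.78 °R/minute

The quantity depends on a temperature interval, so only the ratio of degree sizes applies; the offset between the scales is irrelevant.
A change of 1°C is a change of 1.8°R, so 33.21 × 1.8 = 59.78.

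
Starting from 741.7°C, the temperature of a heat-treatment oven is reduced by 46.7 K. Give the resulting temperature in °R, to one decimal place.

The 46.7 K change is an interval; Kelvin and Celsius degrees are the same size, so ΔC = -46.7°C.
Final Celsius temperature: 741.7000 - 46.7000 = 695.0000°C.
In Rankine: 695.0000 × 1.8 + 491.67 = 1742.7°R.

1742.7°R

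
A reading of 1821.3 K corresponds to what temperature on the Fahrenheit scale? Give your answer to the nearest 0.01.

2818.67°F

In Celsius: 1821.3 - 273.15 = 1548.1500°C.
In Fahrenheit: 1548.1500 × 1.8 + 32 = 2818.67°F.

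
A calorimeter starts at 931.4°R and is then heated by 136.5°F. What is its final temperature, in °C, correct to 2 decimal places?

320.13°C

Initial temperature in Celsius: (931.4 - 491.67) × 5/9 = 244.2944°C.
The 136.5°F change is an interval, so only the factor 5/9 applies: +136.5 × 5/9 = +75.8333°C.
Final Celsius temperature: 244.2944 + 75.8333 = 320.1278°C.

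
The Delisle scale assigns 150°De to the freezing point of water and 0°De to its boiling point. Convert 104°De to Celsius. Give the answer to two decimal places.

30.67°C

Linear interpolation between the fixed points: C = (104 - 150) × 100 / (0 - 150) = 30.6667°C.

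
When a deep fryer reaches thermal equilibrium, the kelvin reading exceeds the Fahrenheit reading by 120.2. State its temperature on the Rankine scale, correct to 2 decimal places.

Let x be the Fahrenheit reading; then the kelvin reading is 5/9·x + 255.372.
(5/9·x + 255.372) - x = 120.2  ⇒  (-4/9)·x = -135.172  ⇒  x = 304.1375°F.
In Celsius: (304.1375 - 32) × 5/9 = 151.1875°C.
In Rankine: 151.1875 × 1.8 + 491.67 = 763.81°R.

763.81°R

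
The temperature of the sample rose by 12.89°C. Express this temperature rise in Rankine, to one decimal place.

23.2°R

Only the scale ratio 1.8 matters for a change in temperature.
12.89 × 1.8 = 23.2.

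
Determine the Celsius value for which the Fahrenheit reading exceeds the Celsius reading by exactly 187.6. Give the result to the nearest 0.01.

194.50°C

Let C be the Celsius reading. The Fahrenheit reading is F = 1.8·C + 32.
Require F - C = 187.6: (0.8)·C + 32 = 187.6.
C = (187.6 - 32) / (0.8) = 194.50.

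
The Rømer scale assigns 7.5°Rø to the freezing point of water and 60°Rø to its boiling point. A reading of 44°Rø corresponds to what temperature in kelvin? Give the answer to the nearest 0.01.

Linear interpolation between the fixed points: C = (44 - 7.5) × 100 / (60 - 7.5) = 69.5238°C.
Then 69.5238 + 273.15 = 342.67 K.

342.67 K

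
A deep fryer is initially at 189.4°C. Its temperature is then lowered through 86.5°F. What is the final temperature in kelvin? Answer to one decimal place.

414.5 K

The 86.5°F change is an interval, so only the factor 5/9 applies: -86.5 × 5/9 = -48.0556°C.
Final Celsius temperature: 189.4000 - 48.0556 = 141.3444°C.
In kelvin: 141.3444 + 273.15 = 414.5 K.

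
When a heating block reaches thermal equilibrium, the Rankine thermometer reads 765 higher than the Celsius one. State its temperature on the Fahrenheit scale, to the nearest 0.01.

Let x be the Celsius reading; then the Rankine reading is 1.8·x + 491.67.
(1.8·x + 491.67) - x = 765  ⇒  (0.8)·x = 273.33  ⇒  x = 341.6625°C.
In Fahrenheit: 341.6625 × 1.8 + 32 = 646.99°F.

646.99°F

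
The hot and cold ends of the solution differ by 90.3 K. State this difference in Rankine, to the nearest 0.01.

Only the scale ratio 1.8 matters for a change in temperature.
90.3 × 1.8 = 162.54.

162.54°R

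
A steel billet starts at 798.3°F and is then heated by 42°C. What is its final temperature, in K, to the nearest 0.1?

Initial temperature in Celsius: (798.3 - 32) × 5/9 = 425.7222°C.
Final Celsius temperature: 425.7222 + 42.0000 = 467.7222°C.
In kelvin: 467.7222 + 273.15 = 740.9 K.

740.9 K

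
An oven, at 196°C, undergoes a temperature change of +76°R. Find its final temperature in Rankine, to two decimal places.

The 76°R change is an interval, so only the factor 5/9 applies: +76 × 5/9 = +42.2222°C.
Final Celsius temperature: 196.0000 + 42.2222 = 238.2222°C.
In Rankine: 238.2222 × 1.8 + 491.67 = 920.47°R.

920.47°R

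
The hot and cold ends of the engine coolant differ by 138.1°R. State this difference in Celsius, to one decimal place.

An interval of 1°R corresponds to 5/9°C.
138.1 × 5/9 = 76.7.

76.7°C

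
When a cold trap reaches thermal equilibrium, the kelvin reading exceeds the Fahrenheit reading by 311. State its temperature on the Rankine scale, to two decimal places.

334.51°R

Let x be the Fahrenheit reading; then the kelvin reading is 5/9·x + 255.372.
(5/9·x + 255.372) - x = 311  ⇒  (-4/9)·x = 55.6278  ⇒  x = -125.1625°F.
In Celsius: (-125.1625 - 32) × 5/9 = -87.3125°C.
In Rankine: -87.3125 × 1.8 + 491.67 = 334.51°R.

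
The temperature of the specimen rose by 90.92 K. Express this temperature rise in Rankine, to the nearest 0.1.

For a temperature interval the offset drops out; only the factor 1.8 applies.
90.92 × 1.8 = 163.7.

163.7°R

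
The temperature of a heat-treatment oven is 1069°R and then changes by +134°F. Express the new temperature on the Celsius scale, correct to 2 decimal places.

395.18°C

Initial temperature in Celsius: (1069 - 491.67) × 5/9 = 320.7389°C.
The 134°F change is an interval, so only the factor 5/9 applies: +134 × 5/9 = +74.4444°C.
Final Celsius temperature: 320.7389 + 74.4444 = 395.1833°C.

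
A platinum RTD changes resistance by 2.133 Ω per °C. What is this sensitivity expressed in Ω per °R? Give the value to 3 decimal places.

1.185 Ω per °R

Since only a temperature interval is involved, the additive offset between the scales drops out.
A change of 1°R is a change of 5/9°C, so per °R the value is 2.133 × 5/9 = 1.185.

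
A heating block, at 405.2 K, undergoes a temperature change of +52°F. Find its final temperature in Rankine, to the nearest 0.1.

Initial temperature in Celsius: 405.2 - 273.15 = 132.0500°C.
The 52°F change is an interval, so only the factor 5/9 applies: +52 × 5/9 = +28.8889°C.
Final Celsius temperature: 132.0500 + 28.8889 = 160.9389°C.
In Rankine: 160.9389 × 1.8 + 491.67 = 781.4°R.

781.4°R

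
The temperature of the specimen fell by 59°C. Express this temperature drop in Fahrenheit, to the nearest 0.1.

For a temperature interval the offset drops out; only the factor 1.8 applies.
59 × 1.8 = 106.2.

106.2°F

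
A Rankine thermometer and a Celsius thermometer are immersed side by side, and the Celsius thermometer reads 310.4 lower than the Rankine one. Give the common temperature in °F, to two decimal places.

Let x be the Rankine reading; then the Celsius reading is 5/9·x - 273.15.
(5/9·x - 273.15) - x = -310.4  ⇒  (-4/9)·x = -37.25  ⇒  x = 83.8125°R.
In Celsius: (83.8125 - 491.67) × 5/9 = -226.5875°C.
In Fahrenheit: -226.5875 × 1.8 + 32 = -375.86°F.

-375.86°F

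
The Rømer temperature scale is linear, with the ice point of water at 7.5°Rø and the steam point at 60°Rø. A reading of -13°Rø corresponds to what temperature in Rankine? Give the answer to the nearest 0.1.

Linear interpolation between the fixed points: C = (-13 - 7.5) × 100 / (60 - 7.5) = -39.0476°C.
Then -39.0476 × 1.8 + 491.67 = 421.4°R.

421.4°R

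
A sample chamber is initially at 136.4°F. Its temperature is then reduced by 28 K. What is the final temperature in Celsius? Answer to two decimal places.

30.00°C

Initial temperature in Celsius: (136.4 - 32) × 5/9 = 58.0000°C.
The 28 K change is an interval; Kelvin and Celsius degrees are the same size, so ΔC = -28°C.
Final Celsius temperature: 58.0000 - 28.0000 = 30.0000°C.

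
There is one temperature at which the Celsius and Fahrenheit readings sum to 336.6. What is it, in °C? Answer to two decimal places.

Let C be the Celsius reading. The Fahrenheit reading is F = 1.8·C + 32.
Require C + F = 336.6: (2.8)·C + 32 = 336.6.
C = (336.6 - 32) / (2.8) = 108.79.

108.79°C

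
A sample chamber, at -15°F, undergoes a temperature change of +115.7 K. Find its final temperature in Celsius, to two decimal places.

Initial temperature in Celsius: (-15 - 32) × 5/9 = -26.1111°C.
The 115.7 K change is an interval; Kelvin and Celsius degrees are the same size, so ΔC = +115.7°C.
Final Celsius temperature: -26.1111 + 115.7000 = 89.5889°C.

89.59°C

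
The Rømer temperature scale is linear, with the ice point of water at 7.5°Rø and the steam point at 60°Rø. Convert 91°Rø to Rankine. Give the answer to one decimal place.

Linear interpolation between the fixed points: C = (91 - 7.5) × 100 / (60 - 7.5) = 159.0476°C.
Then 159.0476 × 1.8 + 491.67 = 778.0°R.

778.0°R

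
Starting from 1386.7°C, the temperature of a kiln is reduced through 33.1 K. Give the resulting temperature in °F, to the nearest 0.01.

2468.48°F

The 33.1 K change is an interval; Kelvin and Celsius degrees are the same size, so ΔC = -33.1°C.
Final Celsius temperature: 1386.7000 - 33.1000 = 1353.6000°C.
In Fahrenheit: 1353.6000 × 1.8 + 32 = 2468.48°F.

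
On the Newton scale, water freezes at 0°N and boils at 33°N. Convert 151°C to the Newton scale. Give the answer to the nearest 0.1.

49.8°N

Linearly onto the Newton scale: 0 + (151.0000 / 100) × (33 - 0) = 49.8°N.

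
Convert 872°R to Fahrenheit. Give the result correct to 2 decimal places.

In Celsius: (872 - 491.67) × 5/9 = 211.2944°C.
In Fahrenheit: 211.2944 × 1.8 + 32 = 412.33°F.

412.33°F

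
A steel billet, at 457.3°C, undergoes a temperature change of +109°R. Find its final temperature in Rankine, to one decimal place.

The 109°R change is an interval, so only the factor 5/9 applies: +109 × 5/9 = +60.5556°C.
Final Celsius temperature: 457.3000 + 60.5556 = 517.8556°C.
In Rankine: 517.8556 × 1.8 + 491.67 = 1423.8°R.

1423.8°R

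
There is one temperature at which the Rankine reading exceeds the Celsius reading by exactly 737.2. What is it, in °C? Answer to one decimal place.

Let C be the Celsius reading. The Rankine reading is R = 1.8·C + 491.67.
Require R - C = 737.2: (0.8)·C + 491.67 = 737.2.
C = (737.2 - 491.67) / (0.8) = 306.9.

306.9°C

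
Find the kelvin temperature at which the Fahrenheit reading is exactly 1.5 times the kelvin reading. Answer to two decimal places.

1532.23 K

Let K be the kelvin reading. The Fahrenheit reading is F = 1.8·K - 459.67.
Require F = 1.5·K: 1.8·K - 459.67 = 1.5·K.
(0.3)·K = 459.67  ⇒  K = 1532.23.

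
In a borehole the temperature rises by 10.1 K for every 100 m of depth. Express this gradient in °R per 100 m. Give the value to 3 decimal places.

Since only a temperature interval is involved, the additive offset between the scales drops out.
A change of 1 K is a change of 1.8°R, so 10.1 × 1.8 = 18.180.

18.180 °R/100 m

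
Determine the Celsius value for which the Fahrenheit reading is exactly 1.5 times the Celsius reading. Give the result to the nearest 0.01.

-106.67°C

Let C be the Celsius reading. The Fahrenheit reading is F = 1.8·C + 32.
Require F = 1.5·C: 1.8·C + 32 = 1.5·C.
(0.3)·C = -32  ⇒  C = -106.67.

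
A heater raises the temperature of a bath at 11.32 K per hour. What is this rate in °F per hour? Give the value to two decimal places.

The quantity depends on a temperature interval, so only the ratio of degree sizes applies; the offset between the scales is irrelevant.
A change of 1 K is a change of 1.8°F, so 11.32 × 1.8 = 20.38.

20.38 °F/hour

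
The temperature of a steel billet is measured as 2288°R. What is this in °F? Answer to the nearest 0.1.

1828.3°F

In Celsius: (2288 - 491.67) × 5/9 = 997.9611°C.
In Fahrenheit: 997.9611 × 1.8 + 32 = 1828.3°F.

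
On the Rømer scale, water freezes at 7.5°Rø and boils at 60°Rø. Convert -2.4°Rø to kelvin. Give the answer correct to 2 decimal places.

Linear interpolation between the fixed points: C = (-2.4 - 7.5) × 100 / (60 - 7.5) = -18.8571°C.
Then -18.8571 + 273.15 = 254.29 K.

254.29 K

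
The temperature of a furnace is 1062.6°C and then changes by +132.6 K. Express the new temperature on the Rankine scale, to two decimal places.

2643.03°R

The 132.6 K change is an interval; Kelvin and Celsius degrees are the same size, so ΔC = +132.6°C.
Final Celsius temperature: 1062.6000 + 132.6000 = 1195.2000°C.
In Rankine: 1195.2000 × 1.8 + 491.67 = 2643.03°R.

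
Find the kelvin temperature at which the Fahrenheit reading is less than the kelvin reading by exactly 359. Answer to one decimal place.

125.8 K

Let K be the kelvin reading. The Fahrenheit reading is F = 1.8·K - 459.67.
Require F - K = -359: (0.8)·K - 459.67 = -359.
K = (-359 + 459.67) / (0.8) = 125.8.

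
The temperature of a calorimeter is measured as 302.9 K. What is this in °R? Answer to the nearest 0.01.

545.22°R

In Celsius: 302.9 - 273.15 = 29.7500°C.
In Rankine: 29.7500 × 1.8 + 491.67 = 545.22°R.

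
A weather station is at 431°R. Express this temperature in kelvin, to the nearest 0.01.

In Celsius: (431 - 491.67) × 5/9 = -33.7056°C.
In kelvin: -33.7056 + 273.15 = 239.44 K.

239.44 K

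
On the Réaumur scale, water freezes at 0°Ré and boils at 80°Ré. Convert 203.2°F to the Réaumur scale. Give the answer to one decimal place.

First in Celsius: (203.2 - 32) × 5/9 = 95.1111°C.
Linearly onto the Réaumur scale: 0 + (95.1111 / 100) × (80 - 0) = 76.1°Ré.

76.1°Ré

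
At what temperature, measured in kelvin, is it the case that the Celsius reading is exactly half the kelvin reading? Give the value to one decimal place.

Let K be the kelvin reading. The Celsius reading is C = 1·K - 273.15.
Require C = 0.5·K: 1·K - 273.15 = 0.5·K.
(0.5)·K = 273.15  ⇒  K = 546.3.

546.3 K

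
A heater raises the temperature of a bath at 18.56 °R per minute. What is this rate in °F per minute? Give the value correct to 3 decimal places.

Since only a temperature interval is involved, the additive offset between the scales drops out.
A change of 1°R is a change of 1°F, so 18.56 × 1 = 18.560.

18.560 °F/minute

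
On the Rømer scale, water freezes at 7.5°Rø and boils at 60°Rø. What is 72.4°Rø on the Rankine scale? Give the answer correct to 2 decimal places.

Linear interpolation between the fixed points: C = (72.4 - 7.5) × 100 / (60 - 7.5) = 123.6190°C.
Then 123.6190 × 1.8 + 491.67 = 714.18°R.

714.18°R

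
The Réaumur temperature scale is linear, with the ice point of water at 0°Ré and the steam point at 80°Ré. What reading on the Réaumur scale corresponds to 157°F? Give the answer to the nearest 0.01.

First in Celsius: (157 - 32) × 5/9 = 69.4444°C.
Linearly onto the Réaumur scale: 0 + (69.4444 / 100) × (80 - 0) = 55.56°Ré.

55.56°Ré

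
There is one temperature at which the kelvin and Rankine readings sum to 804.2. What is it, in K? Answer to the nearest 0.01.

Let K be the kelvin reading. The Rankine reading is R = 1.8·K.
Require K + R = 804.2: (2.8)·K = 804.2.
K = (804.2) / (2.8) = 287.21.

287.21 K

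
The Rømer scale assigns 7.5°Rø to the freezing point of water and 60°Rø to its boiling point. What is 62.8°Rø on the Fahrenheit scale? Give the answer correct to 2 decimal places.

Linear interpolation between the fixed points: C = (62.8 - 7.5) × 100 / (60 - 7.5) = 105.3333°C.
Then 105.3333 × 1.8 + 32 = 221.60°F.

221.60°F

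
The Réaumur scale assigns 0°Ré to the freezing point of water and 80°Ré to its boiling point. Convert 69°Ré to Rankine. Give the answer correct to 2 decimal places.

646.92°R

Linear interpolation between the fixed points: C = (69 - 0) × 100 / (80 - 0) = 86.2500°C.
Then 86.2500 × 1.8 + 491.67 = 646.92°R.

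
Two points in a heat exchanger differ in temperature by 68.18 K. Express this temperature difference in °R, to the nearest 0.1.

For a temperature interval the offset drops out; only the factor 1.8 applies.
68.18 × 1.8 = 122.7.

122.7°R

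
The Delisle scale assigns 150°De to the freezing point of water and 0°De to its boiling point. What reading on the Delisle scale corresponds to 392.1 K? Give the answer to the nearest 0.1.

-28.4°De

First in Celsius: 392.1 - 273.15 = 118.9500°C.
Linearly onto the Delisle scale: 150 + (118.9500 / 100) × (0 - 150) = -28.4°De.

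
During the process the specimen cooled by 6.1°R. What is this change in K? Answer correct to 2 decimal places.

An interval of 1°R corresponds to 5/9 K.
6.1 × 5/9 = 3.39.

3.39 K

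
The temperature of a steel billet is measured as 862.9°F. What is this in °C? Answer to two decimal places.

In Celsius: (862.9 - 32) × 5/9 = 461.6111°C.

461.61°C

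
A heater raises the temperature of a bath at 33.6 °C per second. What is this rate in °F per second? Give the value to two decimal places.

The quantity depends on a temperature interval, so only the ratio of degree sizes applies; the offset between the scales is irrelevant.
A change of 1°C is a change of 1.8°F, so 33.6 × 1.8 = 60.48.

60.48 °F/second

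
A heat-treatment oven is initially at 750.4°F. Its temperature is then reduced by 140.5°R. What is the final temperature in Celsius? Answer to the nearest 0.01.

321.06°C

Initial temperature in Celsius: (750.4 - 32) × 5/9 = 399.1111°C.
The 140.5°R change is an interval, so only the factor 5/9 applies: -140.5 × 5/9 = -78.0556°C.
Final Celsius temperature: 399.1111 - 78.0556 = 321.0556°C.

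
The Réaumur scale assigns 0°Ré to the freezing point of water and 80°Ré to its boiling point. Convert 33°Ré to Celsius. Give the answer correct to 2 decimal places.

Linear interpolation between the fixed points: C = (33 - 0) × 100 / (80 - 0) = 41.2500°C.

41.25°C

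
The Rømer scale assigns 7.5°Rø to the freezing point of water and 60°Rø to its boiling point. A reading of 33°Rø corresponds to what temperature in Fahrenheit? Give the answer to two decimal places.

Linear interpolation between the fixed points: C = (33 - 7.5) × 100 / (60 - 7.5) = 48.5714°C.
Then 48.5714 × 1.8 + 32 = 119.43°F.

119.43°F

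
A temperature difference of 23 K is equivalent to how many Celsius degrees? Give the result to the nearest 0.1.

23.0°C

Kelvin and Celsius degrees are the same size, so the interval is unchanged: 23.0.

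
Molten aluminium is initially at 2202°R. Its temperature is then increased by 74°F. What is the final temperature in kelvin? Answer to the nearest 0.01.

Initial temperature in Celsius: (2202 - 491.67) × 5/9 = 950.1833°C.
The 74°F change is an interval, so only the factor 5/9 applies: +74 × 5/9 = +41.1111°C.
Final Celsius temperature: 950.1833 + 41.1111 = 991.2944°C.
In kelvin: 991.2944 + 273.15 = 1264.44 K.

1264.44 K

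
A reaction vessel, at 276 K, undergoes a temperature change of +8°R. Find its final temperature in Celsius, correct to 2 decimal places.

Initial temperature in Celsius: 276 - 273.15 = 2.8500°C.
The 8°R change is an interval, so only the factor 5/9 applies: +8 × 5/9 = +4.4444°C.
Final Celsius temperature: 2.8500 + 4.4444 = 7.2944°C.

7.29°C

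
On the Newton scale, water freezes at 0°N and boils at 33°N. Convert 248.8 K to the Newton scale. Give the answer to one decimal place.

-8.0°N

First in Celsius: 248.8 - 273.15 = -24.3500°C.
Linearly onto the Newton scale: 0 + (-24.3500 / 100) × (33 - 0) = -8.0°N.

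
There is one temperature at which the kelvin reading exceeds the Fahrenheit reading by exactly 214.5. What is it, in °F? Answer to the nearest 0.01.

Let F be the Fahrenheit reading. The kelvin reading is K = 5/9·F + 255.372.
Require K - F = 214.5: (-4/9)·F + 255.372 = 214.5.
F = (214.5 - 255.372) / (-4/9) = 91.96.

91.96°F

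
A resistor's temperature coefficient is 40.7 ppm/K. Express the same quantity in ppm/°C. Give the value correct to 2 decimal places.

40.70 ppm/°C

The quantity depends on a temperature interval, so only the ratio of degree sizes applies; the offset between the scales is irrelevant.
A change of 1°C is a change of 1 K, so per °C the value is 40.7 × 1 = 40.70.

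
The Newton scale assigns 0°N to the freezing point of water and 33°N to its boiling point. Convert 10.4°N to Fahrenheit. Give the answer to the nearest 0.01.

Linear interpolation between the fixed points: C = (10.4 - 0) × 100 / (33 - 0) = 31.5152°C.
Then 31.5152 × 1.8 + 32 = 88.73°F.

88.73°F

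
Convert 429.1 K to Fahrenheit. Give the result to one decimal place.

In Celsius: 429.1 - 273.15 = 155.9500°C.
In Fahrenheit: 155.9500 × 1.8 + 32 = 312.7°F.

312.7°F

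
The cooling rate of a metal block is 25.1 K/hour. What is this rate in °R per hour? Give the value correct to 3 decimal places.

45.180 °R/hour

Since only a temperature interval is involved, the additive offset between the scales drops out.
A change of 1 K is a change of 1.8°R, so 25.1 × 1.8 = 45.180.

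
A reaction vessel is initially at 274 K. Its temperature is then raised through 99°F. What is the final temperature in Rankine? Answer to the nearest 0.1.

Initial temperature in Celsius: 274 - 273.15 = 0.8500°C.
The 99°F change is an interval, so only the factor 5/9 applies: +99 × 5/9 = +55.0000°C.
Final Celsius temperature: 0.8500 + 55.0000 = 55.8500°C.
In Rankine: 55.8500 × 1.8 + 491.67 = 592.2°R.

592.2°R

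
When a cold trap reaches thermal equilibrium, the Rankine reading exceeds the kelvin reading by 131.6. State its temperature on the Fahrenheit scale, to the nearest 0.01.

Let x be the Rankine reading; then the kelvin reading is 5/9·x.
(5/9·x) - x = -131.6  ⇒  (-4/9)·x = -131.6  ⇒  x = 296.1000°R.
In Celsius: (296.1 - 491.67) × 5/9 = -108.6500°C.
In Fahrenheit: -108.6500 × 1.8 + 32 = -163.57°F.

-163.57°F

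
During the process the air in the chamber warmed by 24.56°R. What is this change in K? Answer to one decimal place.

An interval of 1°R corresponds to 5/9 K.
24.56 × 5/9 = 13.6.

13.6 K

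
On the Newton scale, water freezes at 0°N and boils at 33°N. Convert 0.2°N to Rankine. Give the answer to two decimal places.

Linear interpolation between the fixed points: C = (0.2 - 0) × 100 / (33 - 0) = 0.6061°C.
Then 0.6061 × 1.8 + 491.67 = 492.76°R.

492.76°R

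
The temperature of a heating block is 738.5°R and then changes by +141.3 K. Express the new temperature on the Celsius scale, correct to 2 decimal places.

Initial temperature in Celsius: (738.5 - 491.67) × 5/9 = 137.1278°C.
The 141.3 K change is an interval; Kelvin and Celsius degrees are the same size, so ΔC = +141.3°C.
Final Celsius temperature: 137.1278 + 141.3000 = 278.4278°C.

278.43°C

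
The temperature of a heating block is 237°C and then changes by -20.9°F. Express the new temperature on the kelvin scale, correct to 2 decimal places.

498.54 K

The 20.9°F change is an interval, so only the factor 5/9 applies: -20.9 × 5/9 = -11.6111°C.
Final Celsius temperature: 237.0000 - 11.6111 = 225.3889°C.
In kelvin: 225.3889 + 273.15 = 498.54 K.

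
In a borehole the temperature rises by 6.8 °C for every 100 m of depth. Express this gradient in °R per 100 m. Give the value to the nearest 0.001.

Since only a temperature interval is involved, the additive offset between the scales drops out.
A change of 1°C is a change of 1.8°R, so 6.8 × 1.8 = 12.240.

12.240 °R/100 m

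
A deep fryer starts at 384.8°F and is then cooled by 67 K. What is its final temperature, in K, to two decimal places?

Initial temperature in Celsius: (384.8 - 32) × 5/9 = 196.0000°C.
The 67 K change is an interval; Kelvin and Celsius degrees are the same size, so ΔC = -67°C.
Final Celsius temperature: 196.0000 - 67.0000 = 129.0000°C.
In kelvin: 129.0000 + 273.15 = 402.15 K.

402.15 K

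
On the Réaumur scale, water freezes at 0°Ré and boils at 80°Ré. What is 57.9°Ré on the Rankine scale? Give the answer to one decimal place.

Linear interpolation between the fixed points: C = (57.9 - 0) × 100 / (80 - 0) = 72.3750°C.
Then 72.3750 × 1.8 + 491.67 = 621.9°R.

621.9°R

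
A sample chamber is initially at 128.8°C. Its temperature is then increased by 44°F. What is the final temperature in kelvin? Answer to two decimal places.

The 44°F change is an interval, so only the factor 5/9 applies: +44 × 5/9 = +24.4444°C.
Final Celsius temperature: 128.8000 + 24.4444 = 153.2444°C.
In kelvin: 153.2444 + 273.15 = 426.39 K.

426.39 K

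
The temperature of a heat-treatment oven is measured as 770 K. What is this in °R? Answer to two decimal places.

In Celsius: 770 - 273.15 = 496.8500°C.
In Rankine: 496.8500 × 1.8 + 491.67 = 1386.00°R.

1386.00°R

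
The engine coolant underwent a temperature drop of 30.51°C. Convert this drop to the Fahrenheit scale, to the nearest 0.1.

54.9°F

Only the scale ratio 1.8 matters for a change in temperature.
30.51 × 1.8 = 54.9.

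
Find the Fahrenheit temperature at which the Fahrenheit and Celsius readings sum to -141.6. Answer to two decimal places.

Let F be the Fahrenheit reading. The Celsius reading is C = 5/9·F - 17.7778.
Require F + C = -141.6: (14/9)·F - 17.7778 = -141.6.
F = (-141.6 + 17.7778) / (14/9) = -79.60.

-79.60°F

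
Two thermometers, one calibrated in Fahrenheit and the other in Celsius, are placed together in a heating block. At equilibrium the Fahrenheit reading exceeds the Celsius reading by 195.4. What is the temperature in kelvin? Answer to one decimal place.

Let x be the Fahrenheit reading; then the Celsius reading is 5/9·x - 17.7778.
(5/9·x - 17.7778) - x = -195.4  ⇒  (-4/9)·x = -177.622  ⇒  x = 399.6500°F.
In Celsius: (399.65 - 32) × 5/9 = 204.2500°C.
In kelvin: 204.2500 + 273.15 = 477.4 K.

477.4 K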